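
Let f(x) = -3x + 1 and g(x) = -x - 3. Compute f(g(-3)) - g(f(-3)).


f(g(-3)) = 1
g(f(-3)) = -13
Difference = 14

14


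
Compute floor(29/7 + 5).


29/7 = 4.1429
4.1429 + 5 = 9.1429
floor(9.1429) = 9

9


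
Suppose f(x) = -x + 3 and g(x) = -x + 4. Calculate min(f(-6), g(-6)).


f(-6) = 9
g(-6) = 10
min = 9

9


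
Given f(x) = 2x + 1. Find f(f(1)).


f(1) = 3
f(3) = 7

7


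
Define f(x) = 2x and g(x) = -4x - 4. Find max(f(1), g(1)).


f(1) = 2
g(1) = -8
max = 2

2


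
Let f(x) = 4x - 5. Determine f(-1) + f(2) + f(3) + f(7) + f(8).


f(-1) = -9
f(2) = 3
f(3) = 7
f(7) = 23
f(8) = 27
Sum = 51

51


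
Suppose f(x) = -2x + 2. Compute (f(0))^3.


8


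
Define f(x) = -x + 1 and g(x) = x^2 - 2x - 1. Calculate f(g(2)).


2


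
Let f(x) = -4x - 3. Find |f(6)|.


27


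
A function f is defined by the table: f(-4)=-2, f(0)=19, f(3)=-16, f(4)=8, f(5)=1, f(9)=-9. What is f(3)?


Reading from the table at x = 3

-16


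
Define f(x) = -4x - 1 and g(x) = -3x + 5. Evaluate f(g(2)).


g(2) = -1
f(-1) = 3

3


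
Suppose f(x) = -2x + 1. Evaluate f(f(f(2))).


-13


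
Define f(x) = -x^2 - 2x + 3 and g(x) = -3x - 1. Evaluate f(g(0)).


g(0) = -1
f(-1) = (-1)*(-1)^2 - 2*(-1) + 3 = 4

4


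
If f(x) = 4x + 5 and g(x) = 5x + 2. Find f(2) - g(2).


1


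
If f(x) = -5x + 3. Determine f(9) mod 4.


f(9) = -42
-42 mod 4 = 2

2


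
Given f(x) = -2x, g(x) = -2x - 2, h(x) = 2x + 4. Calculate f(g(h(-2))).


h(-2) = 0
g(0) = -2
f(-2) = 4

4


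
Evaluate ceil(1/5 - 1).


1/5 = 0.2
0.2 - 1 = -0.8
ceil(-0.8) = 0

0


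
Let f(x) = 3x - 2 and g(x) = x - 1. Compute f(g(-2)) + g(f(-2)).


f(g(-2)) = -11
g(f(-2)) = -9
Sum = -20

-20


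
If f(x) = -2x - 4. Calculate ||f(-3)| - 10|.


f(-3) = 2
|2| = 2
|2 - 10| = 8

8


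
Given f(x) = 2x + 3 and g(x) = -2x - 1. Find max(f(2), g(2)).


f(2) = 7
g(2) = -5
max = 7

7


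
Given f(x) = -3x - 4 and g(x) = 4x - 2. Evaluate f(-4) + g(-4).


f(-4) = 8
g(-4) = -18
Sum = -10

-10


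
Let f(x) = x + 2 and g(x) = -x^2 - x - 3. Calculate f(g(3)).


-13


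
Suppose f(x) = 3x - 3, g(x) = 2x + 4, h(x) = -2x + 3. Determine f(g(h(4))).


h(4) = -5
g(-5) = -6
f(-6) = -21

-21


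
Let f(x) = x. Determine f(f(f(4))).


4


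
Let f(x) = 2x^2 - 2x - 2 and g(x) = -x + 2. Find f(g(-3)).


g(-3) = 5
f(5) = 2*(5)^2 - 2*(5) - 2 = 38

38


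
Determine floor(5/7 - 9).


5/7 = 0.7143
0.7143 - 9 = -8.2857
floor(-8.2857) = -9

-9


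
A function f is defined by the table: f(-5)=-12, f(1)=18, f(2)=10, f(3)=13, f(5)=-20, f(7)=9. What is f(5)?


Reading from the table at x = 5

-20


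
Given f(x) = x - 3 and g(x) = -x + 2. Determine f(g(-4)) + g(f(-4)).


f(g(-4)) = 3
g(f(-4)) = 9
Sum = 12

12


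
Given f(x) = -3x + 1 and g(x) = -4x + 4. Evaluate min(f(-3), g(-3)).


10


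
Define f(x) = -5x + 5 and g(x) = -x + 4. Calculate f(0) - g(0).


f(0) = 5
g(0) = 4
Difference = 1

1


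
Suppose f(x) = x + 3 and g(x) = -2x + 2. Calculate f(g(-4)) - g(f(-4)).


f(g(-4)) = 13
g(f(-4)) = 4
Difference = 9

9


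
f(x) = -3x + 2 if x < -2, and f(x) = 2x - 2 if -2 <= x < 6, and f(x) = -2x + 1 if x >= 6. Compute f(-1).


-1 satisfies -2 <= x < 6
f(-1) = -4

-4


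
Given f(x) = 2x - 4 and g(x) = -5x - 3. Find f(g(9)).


g(9) = -48
f(-48) = -100

-100


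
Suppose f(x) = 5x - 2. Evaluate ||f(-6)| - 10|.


f(-6) = -32
|-32| = 32
|32 - 10| = 22

22


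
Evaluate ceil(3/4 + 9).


10


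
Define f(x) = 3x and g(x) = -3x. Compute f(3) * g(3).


f(3) = 9
g(3) = -9
Product = -81

-81


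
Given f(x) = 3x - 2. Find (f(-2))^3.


f(-2) = -8
(-8)^3 = -512

-512


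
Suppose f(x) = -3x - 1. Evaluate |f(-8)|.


f(-8) = 23
|23| = 23

23


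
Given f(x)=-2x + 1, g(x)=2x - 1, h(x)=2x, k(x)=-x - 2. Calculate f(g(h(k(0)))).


k(0) = -2
h(-2) = -4
g(-4) = -9
f(-9) = 19

19


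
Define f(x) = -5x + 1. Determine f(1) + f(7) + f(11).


f(1) = -4
f(7) = -34
f(11) = -54
Sum = -92

-92


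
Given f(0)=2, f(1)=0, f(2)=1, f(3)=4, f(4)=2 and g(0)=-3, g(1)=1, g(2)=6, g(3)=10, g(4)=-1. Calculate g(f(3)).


f(3) = 4
g(4) = -1

-1


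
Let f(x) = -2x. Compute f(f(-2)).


-8


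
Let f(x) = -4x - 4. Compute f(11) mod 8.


f(11) = -48
-48 mod 8 = 0

0


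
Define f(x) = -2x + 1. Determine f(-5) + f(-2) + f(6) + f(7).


f(-5) = 11
f(-2) = 5
f(6) = -11
f(7) = -13
Sum = -8

-8


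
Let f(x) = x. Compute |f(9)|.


9


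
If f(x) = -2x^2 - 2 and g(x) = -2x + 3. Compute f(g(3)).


-20


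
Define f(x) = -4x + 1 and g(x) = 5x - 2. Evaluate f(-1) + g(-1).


f(-1) = 5
g(-1) = -7
Sum = -2

-2


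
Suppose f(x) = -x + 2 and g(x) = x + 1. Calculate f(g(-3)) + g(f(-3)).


f(g(-3)) = 4
g(f(-3)) = 6
Sum = 10

10


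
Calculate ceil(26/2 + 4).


26/2 = 13
13 + 4 = 17
ceil(17) = 17

17


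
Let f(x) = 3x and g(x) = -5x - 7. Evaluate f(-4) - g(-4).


f(-4) = -12
g(-4) = 13
Difference = -25

-25


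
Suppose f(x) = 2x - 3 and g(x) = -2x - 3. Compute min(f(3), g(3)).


f(3) = 3
g(3) = -9
min = -9

-9


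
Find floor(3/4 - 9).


-9


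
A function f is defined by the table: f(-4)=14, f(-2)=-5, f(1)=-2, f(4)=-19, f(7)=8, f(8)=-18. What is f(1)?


Reading from the table at x = 1

-2


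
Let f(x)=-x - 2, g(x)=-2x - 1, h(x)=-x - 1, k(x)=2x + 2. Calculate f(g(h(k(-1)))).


k(-1) = 0
h(0) = -1
g(-1) = 1
f(1) = -3

-3


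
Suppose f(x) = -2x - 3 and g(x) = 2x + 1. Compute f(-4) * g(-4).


f(-4) = 5
g(-4) = -7
Product = -35

-35


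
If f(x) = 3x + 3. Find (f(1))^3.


f(1) = 6
(6)^3 = 216

216


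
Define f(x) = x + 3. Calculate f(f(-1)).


f(-1) = 2
f(2) = 5

5


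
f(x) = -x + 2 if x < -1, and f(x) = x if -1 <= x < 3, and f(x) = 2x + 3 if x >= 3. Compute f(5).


5 satisfies x >= 3
f(5) = 13

13


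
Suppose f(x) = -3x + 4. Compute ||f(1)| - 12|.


11


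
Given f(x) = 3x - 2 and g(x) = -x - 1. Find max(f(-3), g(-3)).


2


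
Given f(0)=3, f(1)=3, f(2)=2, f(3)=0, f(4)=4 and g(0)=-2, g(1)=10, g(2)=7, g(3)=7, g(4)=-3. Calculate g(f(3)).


f(3) = 0
g(0) = -2

-2


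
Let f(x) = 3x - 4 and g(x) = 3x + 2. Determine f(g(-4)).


g(-4) = -10
f(-10) = -34

-34


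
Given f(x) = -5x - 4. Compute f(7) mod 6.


3


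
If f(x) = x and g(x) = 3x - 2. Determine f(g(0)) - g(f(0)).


f(g(0)) = -2
g(f(0)) = -2
Difference = 0

0


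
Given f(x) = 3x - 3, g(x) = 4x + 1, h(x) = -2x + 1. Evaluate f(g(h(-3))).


h(-3) = 7
g(7) = 29
f(29) = 84

84


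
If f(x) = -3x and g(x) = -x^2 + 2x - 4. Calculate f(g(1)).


g(1) = -3
f(-3) = 9

9


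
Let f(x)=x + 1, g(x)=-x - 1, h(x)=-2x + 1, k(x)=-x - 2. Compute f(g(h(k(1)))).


k(1) = -3
h(-3) = 7
g(7) = -8
f(-8) = -7

-7


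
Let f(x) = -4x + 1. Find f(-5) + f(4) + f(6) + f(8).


f(-5) = 21
f(4) = -15
f(6) = -23
f(8) = -31
Sum = -48

-48


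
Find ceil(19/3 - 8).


19/3 = 6.3333
6.3333 - 8 = -1.6667
ceil(-1.6667) = -1

-1


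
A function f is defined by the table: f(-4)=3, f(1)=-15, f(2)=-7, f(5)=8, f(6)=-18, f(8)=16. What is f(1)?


Reading from the table at x = 1

-15


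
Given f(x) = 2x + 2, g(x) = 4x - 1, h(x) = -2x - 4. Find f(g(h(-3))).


h(-3) = 2
g(2) = 7
f(7) = 16

16


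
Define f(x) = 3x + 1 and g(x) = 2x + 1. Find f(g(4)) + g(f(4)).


f(g(4)) = 28
g(f(4)) = 27
Sum = 55

55


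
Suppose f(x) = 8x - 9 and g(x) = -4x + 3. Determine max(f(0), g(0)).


3


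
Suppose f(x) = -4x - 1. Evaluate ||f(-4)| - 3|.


f(-4) = 15
|15| = 15
|15 - 3| = 12

12


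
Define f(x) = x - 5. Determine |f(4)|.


f(4) = -1
|-1| = 1

1


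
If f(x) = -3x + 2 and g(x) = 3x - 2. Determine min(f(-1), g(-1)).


f(-1) = 5
g(-1) = -5
min = -5

-5


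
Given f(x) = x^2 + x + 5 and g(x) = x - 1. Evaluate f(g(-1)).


g(-1) = -2
f(-2) = 1*(-2)^2 + 1*(-2) + 5 = 7

7


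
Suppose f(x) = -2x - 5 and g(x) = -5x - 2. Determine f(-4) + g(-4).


21


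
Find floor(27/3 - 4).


5


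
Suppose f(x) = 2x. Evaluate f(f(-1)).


f(-1) = -2
f(-2) = -4

-4


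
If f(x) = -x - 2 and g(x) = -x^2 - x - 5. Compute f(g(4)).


23


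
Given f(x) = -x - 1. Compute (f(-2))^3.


f(-2) = 1
(1)^3 = 1

1


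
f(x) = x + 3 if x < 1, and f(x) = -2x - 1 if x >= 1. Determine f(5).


5 satisfies x >= 1
f(5) = -11

-11


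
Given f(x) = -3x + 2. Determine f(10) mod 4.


0


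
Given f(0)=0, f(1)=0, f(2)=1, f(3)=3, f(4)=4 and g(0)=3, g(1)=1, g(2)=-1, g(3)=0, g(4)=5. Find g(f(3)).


f(3) = 3
g(3) = 0

0


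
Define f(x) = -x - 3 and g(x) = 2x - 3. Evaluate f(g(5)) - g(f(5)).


9


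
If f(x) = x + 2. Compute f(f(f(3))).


f(3) = 5
f(5) = 7
f(7) = 9

9


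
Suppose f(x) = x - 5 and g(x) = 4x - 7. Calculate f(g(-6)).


-36


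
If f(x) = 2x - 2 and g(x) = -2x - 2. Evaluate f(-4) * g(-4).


f(-4) = -10
g(-4) = 6
Product = -60

-60


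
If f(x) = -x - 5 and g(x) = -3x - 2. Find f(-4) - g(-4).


-11


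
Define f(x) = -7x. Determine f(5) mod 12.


f(5) = -35
-35 mod 12 = 1

1


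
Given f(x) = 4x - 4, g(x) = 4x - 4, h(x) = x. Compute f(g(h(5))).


h(5) = 5
g(5) = 16
f(16) = 60

60


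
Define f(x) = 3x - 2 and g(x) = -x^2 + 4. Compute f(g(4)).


g(4) = -12
f(-12) = -38

-38


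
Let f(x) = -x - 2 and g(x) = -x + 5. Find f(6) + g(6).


f(6) = -8
g(6) = -1
Sum = -9

-9


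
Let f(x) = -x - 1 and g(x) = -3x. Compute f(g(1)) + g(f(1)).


f(g(1)) = 2
g(f(1)) = 6
Sum = 8

8


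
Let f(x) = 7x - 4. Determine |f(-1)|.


11


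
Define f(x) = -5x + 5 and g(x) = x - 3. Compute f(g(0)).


g(0) = -3
f(-3) = 20

20


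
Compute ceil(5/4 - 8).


-6


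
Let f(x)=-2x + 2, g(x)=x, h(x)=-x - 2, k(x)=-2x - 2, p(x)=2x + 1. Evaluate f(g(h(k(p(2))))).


-18


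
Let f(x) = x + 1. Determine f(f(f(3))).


f(3) = 4
f(4) = 5
f(5) = 6

6


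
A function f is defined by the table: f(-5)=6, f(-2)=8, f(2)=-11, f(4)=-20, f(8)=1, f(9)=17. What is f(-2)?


Reading from the table at x = -2

8


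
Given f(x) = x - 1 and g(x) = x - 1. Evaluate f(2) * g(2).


f(2) = 1
g(2) = 1
Product = 1

1


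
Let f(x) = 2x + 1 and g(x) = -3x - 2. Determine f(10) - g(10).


53


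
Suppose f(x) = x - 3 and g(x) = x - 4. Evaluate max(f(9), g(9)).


f(9) = 6
g(9) = 5
max = 6

6


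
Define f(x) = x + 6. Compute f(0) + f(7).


f(0) = 6
f(7) = 13
Sum = 19

19


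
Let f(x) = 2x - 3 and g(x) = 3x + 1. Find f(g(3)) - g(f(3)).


f(g(3)) = 17
g(f(3)) = 10
Difference = 7

7


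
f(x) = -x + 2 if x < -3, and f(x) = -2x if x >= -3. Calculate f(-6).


-6 satisfies x < -3
f(-6) = 8

8


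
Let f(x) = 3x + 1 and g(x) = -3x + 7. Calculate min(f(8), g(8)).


f(8) = 25
g(8) = -17
min = -17

-17


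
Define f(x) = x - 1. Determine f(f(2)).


f(2) = 1
f(1) = 0

0


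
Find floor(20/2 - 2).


20/2 = 10
10 - 2 = 8
floor(8) = 8

8


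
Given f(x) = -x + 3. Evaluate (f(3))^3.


f(3) = 0
(0)^3 = 0

0


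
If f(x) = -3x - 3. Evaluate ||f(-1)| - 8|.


f(-1) = 0
|0| = 0
|0 - 8| = 8

8


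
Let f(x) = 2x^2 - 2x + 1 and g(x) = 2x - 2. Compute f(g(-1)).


g(-1) = -4
f(-4) = 2*(-4)^2 - 2*(-4) + 1 = 41

41


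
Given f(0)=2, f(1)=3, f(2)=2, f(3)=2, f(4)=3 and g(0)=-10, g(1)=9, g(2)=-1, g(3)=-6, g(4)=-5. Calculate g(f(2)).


f(2) = 2
g(2) = -1

-1


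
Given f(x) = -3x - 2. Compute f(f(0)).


f(0) = -2
f(-2) = 4

4


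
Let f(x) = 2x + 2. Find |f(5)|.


f(5) = 12
|12| = 12

12


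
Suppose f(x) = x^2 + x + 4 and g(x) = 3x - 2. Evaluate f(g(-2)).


g(-2) = -8
f(-8) = 1*(-8)^2 + 1*(-8) + 4 = 60

60


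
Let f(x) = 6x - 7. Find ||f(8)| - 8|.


f(8) = 41
|41| = 41
|41 - 8| = 33

33


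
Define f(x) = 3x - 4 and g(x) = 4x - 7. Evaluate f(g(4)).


g(4) = 9
f(9) = 23

23


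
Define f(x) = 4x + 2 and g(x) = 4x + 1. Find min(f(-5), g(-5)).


f(-5) = -18
g(-5) = -19
min = -19

-19


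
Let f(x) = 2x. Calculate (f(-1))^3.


f(-1) = -2
(-2)^3 = -8

-8


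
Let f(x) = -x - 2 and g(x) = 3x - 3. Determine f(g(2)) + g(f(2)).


f(g(2)) = -5
g(f(2)) = -15
Sum = -20

-20


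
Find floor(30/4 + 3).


30/4 = 7.5
7.5 + 3 = 10.5
floor(10.5) = 10

10


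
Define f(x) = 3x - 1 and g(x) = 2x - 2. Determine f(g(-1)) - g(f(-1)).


f(g(-1)) = -13
g(f(-1)) = -10
Difference = -3

-3


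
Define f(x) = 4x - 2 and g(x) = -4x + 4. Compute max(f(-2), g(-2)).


f(-2) = -10
g(-2) = 12
max = 12

12


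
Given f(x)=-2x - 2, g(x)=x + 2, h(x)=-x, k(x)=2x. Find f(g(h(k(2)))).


k(2) = 4
h(4) = -4
g(-4) = -2
f(-2) = 2

2


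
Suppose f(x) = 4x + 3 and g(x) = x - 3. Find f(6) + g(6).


30


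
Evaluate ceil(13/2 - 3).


4


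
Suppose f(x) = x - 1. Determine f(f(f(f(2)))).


f(2) = 1
f(1) = 0
f(0) = -1
f(-1) = -2

-2


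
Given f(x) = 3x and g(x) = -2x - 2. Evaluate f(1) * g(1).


f(1) = 3
g(1) = -4
Product = -12

-12


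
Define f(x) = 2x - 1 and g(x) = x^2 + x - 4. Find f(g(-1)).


g(-1) = -4
f(-4) = -9

-9


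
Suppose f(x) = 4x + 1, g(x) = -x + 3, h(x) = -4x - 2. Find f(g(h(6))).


h(6) = -26
g(-26) = 29
f(29) = 117

117


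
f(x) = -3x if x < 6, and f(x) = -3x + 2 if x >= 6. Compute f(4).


4 satisfies x < 6
f(4) = -12

-12


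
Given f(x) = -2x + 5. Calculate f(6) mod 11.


f(6) = -7
-7 mod 11 = 4

4


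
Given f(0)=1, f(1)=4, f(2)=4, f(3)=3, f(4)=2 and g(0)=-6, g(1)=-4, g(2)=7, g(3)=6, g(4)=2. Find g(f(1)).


f(1) = 4
g(4) = 2

2


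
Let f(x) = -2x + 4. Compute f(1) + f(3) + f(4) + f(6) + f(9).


f(1) = 2
f(3) = -2
f(4) = -4
f(6) = -8
f(9) = -14
Sum = -26

-26


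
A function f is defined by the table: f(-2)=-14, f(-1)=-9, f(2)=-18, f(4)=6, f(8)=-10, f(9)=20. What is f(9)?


20


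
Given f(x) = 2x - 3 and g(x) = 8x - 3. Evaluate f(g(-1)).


g(-1) = -11
f(-11) = -25

-25


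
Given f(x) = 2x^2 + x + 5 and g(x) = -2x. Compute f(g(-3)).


g(-3) = 6
f(6) = 2*(6)^2 + 1*(6) + 5 = 83

83


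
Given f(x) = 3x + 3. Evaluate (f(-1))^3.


f(-1) = 0
(0)^3 = 0

0


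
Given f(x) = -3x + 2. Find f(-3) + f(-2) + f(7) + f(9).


f(-3) = 11
f(-2) = 8
f(7) = -19
f(9) = -25
Sum = -25

-25


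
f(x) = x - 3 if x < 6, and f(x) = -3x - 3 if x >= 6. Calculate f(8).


8 satisfies x >= 6
f(8) = -27

-27


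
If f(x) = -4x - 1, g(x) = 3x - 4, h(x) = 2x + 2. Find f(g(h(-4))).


h(-4) = -6
g(-6) = -22
f(-22) = 87

87


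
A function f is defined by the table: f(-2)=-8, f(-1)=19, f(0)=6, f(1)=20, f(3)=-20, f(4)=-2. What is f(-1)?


Reading from the table at x = -1

19


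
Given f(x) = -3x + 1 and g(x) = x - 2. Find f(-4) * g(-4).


-78


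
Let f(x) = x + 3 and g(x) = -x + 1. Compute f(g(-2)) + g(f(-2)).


f(g(-2)) = 6
g(f(-2)) = 0
Sum = 6

6


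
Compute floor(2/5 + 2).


2/5 = 0.4
0.4 + 2 = 2.4
floor(2.4) = 2

2


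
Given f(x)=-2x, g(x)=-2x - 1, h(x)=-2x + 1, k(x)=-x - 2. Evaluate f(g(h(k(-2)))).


k(-2) = 0
h(0) = 1
g(1) = -3
f(-3) = 6

6


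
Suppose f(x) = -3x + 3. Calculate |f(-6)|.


f(-6) = 21
|21| = 21

21


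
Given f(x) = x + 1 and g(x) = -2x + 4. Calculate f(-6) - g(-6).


f(-6) = -5
g(-6) = 16
Difference = -21

-21


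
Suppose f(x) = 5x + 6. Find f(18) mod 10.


f(18) = 96
96 mod 10 = 6

6


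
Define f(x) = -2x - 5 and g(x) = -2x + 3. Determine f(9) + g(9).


f(9) = -23
g(9) = -15
Sum = -38

-38


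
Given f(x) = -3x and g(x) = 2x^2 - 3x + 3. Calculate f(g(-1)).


g(-1) = 8
f(8) = -24

-24


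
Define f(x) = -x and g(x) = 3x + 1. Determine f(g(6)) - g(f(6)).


f(g(6)) = -19
g(f(6)) = -17
Difference = -2

-2


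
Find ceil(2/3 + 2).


2/3 = 0.6667
0.6667 + 2 = 2.6667
ceil(2.6667) = 3

3


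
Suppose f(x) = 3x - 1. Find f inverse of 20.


Solve 3x - 1 = 20
x = (20 + 1) / 3 = 7

7


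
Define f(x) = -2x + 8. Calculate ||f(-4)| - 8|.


f(-4) = 16
|16| = 16
|16 - 8| = 8

8


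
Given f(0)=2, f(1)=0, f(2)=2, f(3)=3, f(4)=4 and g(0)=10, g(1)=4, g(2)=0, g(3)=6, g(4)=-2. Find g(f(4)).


f(4) = 4
g(4) = -2

-2


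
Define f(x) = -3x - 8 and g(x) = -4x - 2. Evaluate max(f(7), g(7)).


f(7) = -29
g(7) = -30
max = -29

-29


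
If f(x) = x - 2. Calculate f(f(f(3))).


f(3) = 1
f(1) = -1
f(-1) = -3

-3


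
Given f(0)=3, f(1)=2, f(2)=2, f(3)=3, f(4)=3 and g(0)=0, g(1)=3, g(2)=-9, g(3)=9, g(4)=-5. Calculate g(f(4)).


f(4) = 3
g(3) = 9

9


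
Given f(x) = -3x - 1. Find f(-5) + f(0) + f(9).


f(-5) = 14
f(0) = -1
f(9) = -28
Sum = -15

-15


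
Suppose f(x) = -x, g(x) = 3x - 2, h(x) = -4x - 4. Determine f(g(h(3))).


50


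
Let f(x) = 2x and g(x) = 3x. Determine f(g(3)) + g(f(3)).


f(g(3)) = 18
g(f(3)) = 18
Sum = 36

36


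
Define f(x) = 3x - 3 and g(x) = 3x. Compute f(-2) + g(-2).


f(-2) = -9
g(-2) = -6
Sum = -15

-15


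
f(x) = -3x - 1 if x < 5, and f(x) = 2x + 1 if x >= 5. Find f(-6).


17


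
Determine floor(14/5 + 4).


14/5 = 2.8
2.8 + 4 = 6.8
floor(6.8) = 6

6


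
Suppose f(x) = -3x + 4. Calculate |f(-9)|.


f(-9) = 31
|31| = 31

31


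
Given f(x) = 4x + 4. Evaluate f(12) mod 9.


f(12) = 52
52 mod 9 = 7

7


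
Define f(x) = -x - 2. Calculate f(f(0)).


f(0) = -2
f(-2) = 0

0


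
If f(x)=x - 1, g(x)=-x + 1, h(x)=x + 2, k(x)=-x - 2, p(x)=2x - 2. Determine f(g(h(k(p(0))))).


p(0) = -2
k(-2) = 0
h(0) = 2
g(2) = -1
f(-1) = -2

-2


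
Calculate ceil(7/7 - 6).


-5


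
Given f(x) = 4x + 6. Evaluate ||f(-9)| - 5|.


f(-9) = -30
|-30| = 30
|30 - 5| = 25

25


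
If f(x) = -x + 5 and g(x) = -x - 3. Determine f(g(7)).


g(7) = -10
f(-10) = 15

15


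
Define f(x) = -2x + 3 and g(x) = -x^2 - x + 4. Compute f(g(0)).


g(0) = 4
f(4) = -5

-5


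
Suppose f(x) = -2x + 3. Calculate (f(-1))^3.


f(-1) = 5
(5)^3 = 125

125


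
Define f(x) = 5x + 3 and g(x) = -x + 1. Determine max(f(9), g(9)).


48


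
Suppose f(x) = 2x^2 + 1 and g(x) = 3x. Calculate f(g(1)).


g(1) = 3
f(3) = 2*(3)^2 + 1 = 19

19


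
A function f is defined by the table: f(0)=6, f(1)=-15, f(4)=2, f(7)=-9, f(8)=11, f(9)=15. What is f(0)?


Reading from the table at x = 0

6


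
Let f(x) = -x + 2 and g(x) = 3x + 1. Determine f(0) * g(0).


2


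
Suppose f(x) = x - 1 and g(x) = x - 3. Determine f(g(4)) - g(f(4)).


f(g(4)) = 0
g(f(4)) = 0
Difference = 0

0


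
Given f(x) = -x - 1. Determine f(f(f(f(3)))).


f(3) = -4
f(-4) = 3
f(3) = -4
f(-4) = 3

3


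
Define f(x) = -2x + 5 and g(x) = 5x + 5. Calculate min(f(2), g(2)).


f(2) = 1
g(2) = 15
min = 1

1


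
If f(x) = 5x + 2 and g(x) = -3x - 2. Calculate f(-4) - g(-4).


f(-4) = -18
g(-4) = 10
Difference = -28

-28


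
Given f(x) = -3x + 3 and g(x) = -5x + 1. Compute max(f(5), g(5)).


f(5) = -12
g(5) = -24
max = -12

-12


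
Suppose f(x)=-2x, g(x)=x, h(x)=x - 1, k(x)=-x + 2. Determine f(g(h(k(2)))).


k(2) = 0
h(0) = -1
g(-1) = -1
f(-1) = 2

2


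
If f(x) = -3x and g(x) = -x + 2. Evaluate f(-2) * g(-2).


f(-2) = 6
g(-2) = 4
Product = 24

24


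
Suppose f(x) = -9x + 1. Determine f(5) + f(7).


f(5) = -44
f(7) = -62
Sum = -106

-106


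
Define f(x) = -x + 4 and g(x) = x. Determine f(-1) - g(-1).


6


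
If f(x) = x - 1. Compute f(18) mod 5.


f(18) = 17
17 mod 5 = 2

2


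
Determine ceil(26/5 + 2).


8


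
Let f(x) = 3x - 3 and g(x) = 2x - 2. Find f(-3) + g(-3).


f(-3) = -12
g(-3) = -8
Sum = -20

-20


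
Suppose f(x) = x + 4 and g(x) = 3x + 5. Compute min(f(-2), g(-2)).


f(-2) = 2
g(-2) = -1
min = -1

-1


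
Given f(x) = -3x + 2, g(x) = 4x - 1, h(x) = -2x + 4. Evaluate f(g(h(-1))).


h(-1) = 6
g(6) = 23
f(23) = -67

-67


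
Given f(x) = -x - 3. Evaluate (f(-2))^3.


f(-2) = -1
(-1)^3 = -1

-1


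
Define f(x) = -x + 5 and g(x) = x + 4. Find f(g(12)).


g(12) = 16
f(16) = -11

-11


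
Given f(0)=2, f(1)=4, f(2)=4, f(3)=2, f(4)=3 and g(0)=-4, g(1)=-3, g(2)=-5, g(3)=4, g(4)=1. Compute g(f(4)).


f(4) = 3
g(3) = 4

4


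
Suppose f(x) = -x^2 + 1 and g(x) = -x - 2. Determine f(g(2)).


g(2) = -4
f(-4) = (-1)*(-4)^2 + 1 = -15

-15


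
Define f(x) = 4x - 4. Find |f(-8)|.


f(-8) = -36
|-36| = 36

36


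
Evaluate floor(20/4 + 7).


20/4 = 5
5 + 7 = 12
floor(12) = 12

12


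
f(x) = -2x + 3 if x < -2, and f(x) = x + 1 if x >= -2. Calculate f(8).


8 satisfies x >= -2
f(8) = 9

9


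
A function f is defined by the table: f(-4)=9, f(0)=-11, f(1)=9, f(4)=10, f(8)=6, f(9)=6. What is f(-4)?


Reading from the table at x = -4

9


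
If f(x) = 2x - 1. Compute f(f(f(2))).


f(2) = 3
f(3) = 5
f(5) = 9

9


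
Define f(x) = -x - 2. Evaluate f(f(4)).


f(4) = -6
f(-6) = 4

4


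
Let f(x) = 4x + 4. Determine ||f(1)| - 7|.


f(1) = 8
|8| = 8
|8 - 7| = 1

1


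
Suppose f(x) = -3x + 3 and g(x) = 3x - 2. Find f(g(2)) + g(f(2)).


f(g(2)) = -9
g(f(2)) = -11
Sum = -20

-20


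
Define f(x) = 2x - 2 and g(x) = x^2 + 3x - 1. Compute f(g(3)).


g(3) = 17
f(17) = 32

32


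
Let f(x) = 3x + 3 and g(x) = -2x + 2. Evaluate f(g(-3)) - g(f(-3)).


13


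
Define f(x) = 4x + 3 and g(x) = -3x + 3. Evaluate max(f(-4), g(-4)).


f(-4) = -13
g(-4) = 15
max = 15

15


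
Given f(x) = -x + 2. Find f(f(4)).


4


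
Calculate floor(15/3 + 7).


15/3 = 5
5 + 7 = 12
floor(12) = 12

12


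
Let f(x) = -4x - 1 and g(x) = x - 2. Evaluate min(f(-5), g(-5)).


f(-5) = 19
g(-5) = -7
min = -7

-7


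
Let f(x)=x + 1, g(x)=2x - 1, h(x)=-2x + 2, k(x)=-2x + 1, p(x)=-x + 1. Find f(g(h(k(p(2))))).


p(2) = -1
k(-1) = 3
h(3) = -4
g(-4) = -9
f(-9) = -8

-8


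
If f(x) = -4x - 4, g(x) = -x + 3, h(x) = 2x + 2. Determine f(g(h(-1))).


h(-1) = 0
g(0) = 3
f(3) = -16

-16


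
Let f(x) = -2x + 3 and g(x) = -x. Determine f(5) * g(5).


f(5) = -7
g(5) = -5
Product = 35

35


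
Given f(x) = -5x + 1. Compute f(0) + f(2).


f(0) = 1
f(2) = -9
Sum = -8

-8


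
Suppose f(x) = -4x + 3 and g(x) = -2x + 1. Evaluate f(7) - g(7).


-12


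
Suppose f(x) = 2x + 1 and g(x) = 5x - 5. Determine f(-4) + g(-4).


f(-4) = -7
g(-4) = -25
Sum = -32

-32


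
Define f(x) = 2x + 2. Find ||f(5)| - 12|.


f(5) = 12
|12| = 12
|12 - 12| = 0

0


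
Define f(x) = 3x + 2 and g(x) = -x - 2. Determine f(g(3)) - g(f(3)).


f(g(3)) = -13
g(f(3)) = -13
Difference = 0

0


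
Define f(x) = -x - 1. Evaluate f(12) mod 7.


f(12) = -13
-13 mod 7 = 1

1


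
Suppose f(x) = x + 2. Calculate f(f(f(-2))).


f(-2) = 0
f(0) = 2
f(2) = 4

4


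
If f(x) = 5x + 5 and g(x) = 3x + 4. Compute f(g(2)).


55


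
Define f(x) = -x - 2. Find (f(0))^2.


4


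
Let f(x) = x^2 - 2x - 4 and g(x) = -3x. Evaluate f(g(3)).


g(3) = -9
f(-9) = 1*(-9)^2 - 2*(-9) - 4 = 95

95


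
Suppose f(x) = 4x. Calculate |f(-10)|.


f(-10) = -40
|-40| = 40

40


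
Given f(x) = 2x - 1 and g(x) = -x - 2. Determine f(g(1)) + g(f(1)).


f(g(1)) = -7
g(f(1)) = -3
Sum = -10

-10


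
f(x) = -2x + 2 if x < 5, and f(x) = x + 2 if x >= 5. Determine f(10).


10 satisfies x >= 5
f(10) = 12

12


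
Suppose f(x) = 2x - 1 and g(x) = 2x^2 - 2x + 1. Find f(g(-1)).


g(-1) = 5
f(5) = 9

9


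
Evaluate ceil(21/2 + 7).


21/2 = 10.5
10.5 + 7 = 17.5
ceil(17.5) = 18

18


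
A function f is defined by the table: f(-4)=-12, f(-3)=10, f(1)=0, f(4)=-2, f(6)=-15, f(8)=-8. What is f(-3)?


Reading from the table at x = -3

10


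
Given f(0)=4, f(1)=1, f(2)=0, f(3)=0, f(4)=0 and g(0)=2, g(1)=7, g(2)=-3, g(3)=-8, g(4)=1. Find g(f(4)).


2


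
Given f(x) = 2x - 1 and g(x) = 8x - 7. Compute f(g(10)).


g(10) = 73
f(73) = 145

145


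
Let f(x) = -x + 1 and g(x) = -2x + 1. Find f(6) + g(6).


f(6) = -5
g(6) = -11
Sum = -16

-16


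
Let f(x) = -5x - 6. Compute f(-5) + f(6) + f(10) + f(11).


f(-5) = 19
f(6) = -36
f(10) = -56
f(11) = -61
Sum = -134

-134


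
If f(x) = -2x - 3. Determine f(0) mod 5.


f(0) = -3
-3 mod 5 = 2

2


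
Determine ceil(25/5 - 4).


25/5 = 5
5 - 4 = 1
ceil(1) = 1

1


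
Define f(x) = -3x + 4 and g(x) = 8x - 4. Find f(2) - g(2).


f(2) = -2
g(2) = 12
Difference = -14

-14


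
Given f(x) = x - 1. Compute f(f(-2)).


f(-2) = -3
f(-3) = -4

-4


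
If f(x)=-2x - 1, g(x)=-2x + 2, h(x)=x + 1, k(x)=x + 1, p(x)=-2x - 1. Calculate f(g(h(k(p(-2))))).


p(-2) = 3
k(3) = 4
h(4) = 5
g(5) = -8
f(-8) = 15

15


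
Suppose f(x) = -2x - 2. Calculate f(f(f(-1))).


f(-1) = 0
f(0) = -2
f(-2) = 2

2


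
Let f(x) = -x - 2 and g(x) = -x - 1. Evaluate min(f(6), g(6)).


f(6) = -8
g(6) = -7
min = -8

-8


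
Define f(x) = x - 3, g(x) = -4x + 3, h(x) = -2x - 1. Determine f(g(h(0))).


h(0) = -1
g(-1) = 7
f(7) = 4

4


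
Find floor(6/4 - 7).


6/4 = 1.5
1.5 - 7 = -5.5
floor(-5.5) = -6

-6


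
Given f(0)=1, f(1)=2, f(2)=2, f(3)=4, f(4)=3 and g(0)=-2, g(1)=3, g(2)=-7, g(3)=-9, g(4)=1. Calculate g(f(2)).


f(2) = 2
g(2) = -7

-7


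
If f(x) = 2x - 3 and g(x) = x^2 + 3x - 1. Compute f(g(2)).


15


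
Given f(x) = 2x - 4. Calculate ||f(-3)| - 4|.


f(-3) = -10
|-10| = 10
|10 - 4| = 6

6


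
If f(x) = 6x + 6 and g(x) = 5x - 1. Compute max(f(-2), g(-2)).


-6


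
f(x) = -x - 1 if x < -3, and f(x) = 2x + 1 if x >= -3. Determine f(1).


1 satisfies x >= -3
f(1) = 3

3


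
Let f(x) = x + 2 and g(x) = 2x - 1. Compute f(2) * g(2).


12


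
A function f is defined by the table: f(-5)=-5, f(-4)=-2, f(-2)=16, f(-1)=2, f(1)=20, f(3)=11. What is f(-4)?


-2


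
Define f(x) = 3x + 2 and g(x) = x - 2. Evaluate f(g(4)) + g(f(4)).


f(g(4)) = 8
g(f(4)) = 12
Sum = 20

20


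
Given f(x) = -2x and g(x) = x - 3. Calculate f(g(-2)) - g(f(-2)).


f(g(-2)) = 10
g(f(-2)) = 1
Difference = 9

9


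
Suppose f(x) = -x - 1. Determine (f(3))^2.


f(3) = -4
(-4)^2 = 16

16


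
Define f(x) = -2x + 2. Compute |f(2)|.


f(2) = -2
|-2| = 2

2


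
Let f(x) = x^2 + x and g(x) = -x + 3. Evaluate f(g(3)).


g(3) = 0
f(0) = 1*(0)^2 + 1*(0) = 0

0


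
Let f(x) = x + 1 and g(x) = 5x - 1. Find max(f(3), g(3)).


14


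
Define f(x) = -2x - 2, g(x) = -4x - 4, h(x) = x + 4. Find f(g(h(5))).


h(5) = 9
g(9) = -40
f(-40) = 78

78


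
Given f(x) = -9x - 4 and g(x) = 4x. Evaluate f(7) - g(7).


f(7) = -67
g(7) = 28
Difference = -95

-95


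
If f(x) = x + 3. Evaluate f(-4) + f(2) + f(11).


f(-4) = -1
f(2) = 5
f(11) = 14
Sum = 18

18


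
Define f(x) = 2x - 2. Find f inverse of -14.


-6


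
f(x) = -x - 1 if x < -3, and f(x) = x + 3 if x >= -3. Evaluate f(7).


7 satisfies x >= -3
f(7) = 10

10


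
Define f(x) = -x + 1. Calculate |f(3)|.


f(3) = -2
|-2| = 2

2


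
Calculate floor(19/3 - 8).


19/3 = 6.3333
6.3333 - 8 = -1.6667
floor(-1.6667) = -2

-2


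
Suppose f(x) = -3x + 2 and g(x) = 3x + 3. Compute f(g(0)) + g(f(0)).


f(g(0)) = -7
g(f(0)) = 9
Sum = 2

2


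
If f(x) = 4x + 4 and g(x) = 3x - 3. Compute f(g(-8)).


g(-8) = -27
f(-27) = -104

-104


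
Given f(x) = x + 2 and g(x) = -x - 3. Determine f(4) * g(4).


f(4) = 6
g(4) = -7
Product = -42

-42


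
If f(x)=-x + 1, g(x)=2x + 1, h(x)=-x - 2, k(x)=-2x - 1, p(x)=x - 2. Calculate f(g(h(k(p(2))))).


p(2) = 0
k(0) = -1
h(-1) = -1
g(-1) = -1
f(-1) = 2

2


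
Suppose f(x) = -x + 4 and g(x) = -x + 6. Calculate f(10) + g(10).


f(10) = -6
g(10) = -4
Sum = -10

-10


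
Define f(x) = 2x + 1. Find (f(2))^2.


25


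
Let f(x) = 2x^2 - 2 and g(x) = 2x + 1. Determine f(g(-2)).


16


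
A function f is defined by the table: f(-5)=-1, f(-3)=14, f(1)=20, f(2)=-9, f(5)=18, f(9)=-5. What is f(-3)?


Reading from the table at x = -3

14


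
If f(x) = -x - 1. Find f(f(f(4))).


f(4) = -5
f(-5) = 4
f(4) = -5

-5


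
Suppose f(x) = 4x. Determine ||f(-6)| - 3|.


21


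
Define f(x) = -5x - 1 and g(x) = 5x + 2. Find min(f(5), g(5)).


f(5) = -26
g(5) = 27
min = -26

-26


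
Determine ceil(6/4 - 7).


6/4 = 1.5
1.5 - 7 = -5.5
ceil(-5.5) = -5

-5


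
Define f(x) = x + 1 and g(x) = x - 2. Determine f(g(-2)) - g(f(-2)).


f(g(-2)) = -3
g(f(-2)) = -3
Difference = 0

0


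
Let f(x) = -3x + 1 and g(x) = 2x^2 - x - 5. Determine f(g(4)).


g(4) = 23
f(23) = -68

-68


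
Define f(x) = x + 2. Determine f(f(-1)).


f(-1) = 1
f(1) = 3

3


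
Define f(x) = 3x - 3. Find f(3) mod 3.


f(3) = 6
6 mod 3 = 0

0


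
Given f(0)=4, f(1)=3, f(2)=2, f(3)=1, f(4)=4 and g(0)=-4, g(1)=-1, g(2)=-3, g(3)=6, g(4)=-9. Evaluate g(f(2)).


f(2) = 2
g(2) = -3

-3


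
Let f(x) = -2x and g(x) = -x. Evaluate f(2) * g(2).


f(2) = -4
g(2) = -2
Product = 8

8


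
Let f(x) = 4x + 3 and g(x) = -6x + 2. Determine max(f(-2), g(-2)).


14


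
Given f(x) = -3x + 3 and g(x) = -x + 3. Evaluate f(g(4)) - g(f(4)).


f(g(4)) = 6
g(f(4)) = 12
Difference = -6

-6


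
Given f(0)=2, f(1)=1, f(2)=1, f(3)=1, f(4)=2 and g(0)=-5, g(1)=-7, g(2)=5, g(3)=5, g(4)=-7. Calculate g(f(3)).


-7


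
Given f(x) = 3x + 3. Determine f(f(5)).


f(5) = 18
f(18) = 57

57


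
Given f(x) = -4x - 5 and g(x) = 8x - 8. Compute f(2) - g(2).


-21


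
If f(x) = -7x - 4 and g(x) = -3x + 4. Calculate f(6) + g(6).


f(6) = -46
g(6) = -14
Sum = -60

-60


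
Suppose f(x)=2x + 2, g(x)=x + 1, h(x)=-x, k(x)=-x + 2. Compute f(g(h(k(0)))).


k(0) = 2
h(2) = -2
g(-2) = -1
f(-1) = 0

0


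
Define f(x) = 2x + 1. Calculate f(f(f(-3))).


f(-3) = -5
f(-5) = -9
f(-9) = -17

-17


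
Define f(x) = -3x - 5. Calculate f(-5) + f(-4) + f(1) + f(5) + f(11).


f(-5) = 10
f(-4) = 7
f(1) = -8
f(5) = -20
f(11) = -38
Sum = -49

-49


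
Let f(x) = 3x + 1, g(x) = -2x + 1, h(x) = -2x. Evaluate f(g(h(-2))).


h(-2) = 4
g(4) = -7
f(-7) = -20

-20


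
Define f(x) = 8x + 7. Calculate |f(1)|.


f(1) = 15
|15| = 15

15


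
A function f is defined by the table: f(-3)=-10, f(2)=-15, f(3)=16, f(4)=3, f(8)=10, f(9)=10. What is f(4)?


Reading from the table at x = 4

3


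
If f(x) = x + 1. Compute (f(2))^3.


27


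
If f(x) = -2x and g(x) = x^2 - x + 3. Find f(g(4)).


g(4) = 15
f(15) = -30

-30


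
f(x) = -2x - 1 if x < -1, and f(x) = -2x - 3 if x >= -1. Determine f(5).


-13


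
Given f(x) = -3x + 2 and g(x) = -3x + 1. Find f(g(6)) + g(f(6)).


f(g(6)) = 53
g(f(6)) = 49
Sum = 102

102


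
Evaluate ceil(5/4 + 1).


5/4 = 1.25
1.25 + 1 = 2.25
ceil(2.25) = 3

3


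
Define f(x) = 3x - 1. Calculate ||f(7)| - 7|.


f(7) = 20
|20| = 20
|20 - 7| = 13

13


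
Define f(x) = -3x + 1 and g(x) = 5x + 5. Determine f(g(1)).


g(1) = 10
f(10) = -29

-29


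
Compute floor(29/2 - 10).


4


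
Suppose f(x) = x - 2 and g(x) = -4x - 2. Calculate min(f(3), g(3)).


-14


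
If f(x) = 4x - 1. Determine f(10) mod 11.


f(10) = 39
39 mod 11 = 6

6


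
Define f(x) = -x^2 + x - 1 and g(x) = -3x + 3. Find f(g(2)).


g(2) = -3
f(-3) = (-1)*(-3)^2 + 1*(-3) - 1 = -13

-13


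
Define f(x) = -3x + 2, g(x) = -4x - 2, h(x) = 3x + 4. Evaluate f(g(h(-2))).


h(-2) = -2
g(-2) = 6
f(6) = -16

-16


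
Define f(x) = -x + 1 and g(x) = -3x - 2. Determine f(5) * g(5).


f(5) = -4
g(5) = -17
Product = 68

68


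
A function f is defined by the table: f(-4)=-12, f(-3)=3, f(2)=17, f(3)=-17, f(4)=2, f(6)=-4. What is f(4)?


Reading from the table at x = 4

2


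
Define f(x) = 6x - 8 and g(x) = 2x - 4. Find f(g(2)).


-8


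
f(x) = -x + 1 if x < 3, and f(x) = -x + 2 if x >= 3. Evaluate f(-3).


4


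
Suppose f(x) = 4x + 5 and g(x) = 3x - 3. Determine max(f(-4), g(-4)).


f(-4) = -11
g(-4) = -15
max = -11

-11


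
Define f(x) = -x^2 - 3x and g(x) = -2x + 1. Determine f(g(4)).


g(4) = -7
f(-7) = (-1)*(-7)^2 - 3*(-7) = -28

-28


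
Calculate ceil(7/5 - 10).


7/5 = 1.4
1.4 - 10 = -8.6
ceil(-8.6) = -8

-8


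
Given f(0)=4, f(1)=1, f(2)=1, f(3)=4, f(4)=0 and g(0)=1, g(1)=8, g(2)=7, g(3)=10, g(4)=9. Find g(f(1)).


f(1) = 1
g(1) = 8

8


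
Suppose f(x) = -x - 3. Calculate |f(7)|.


10


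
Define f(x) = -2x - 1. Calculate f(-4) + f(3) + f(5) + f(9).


f(-4) = 7
f(3) = -7
f(5) = -11
f(9) = -19
Sum = -30

-30


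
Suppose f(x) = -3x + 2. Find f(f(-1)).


f(-1) = 5
f(5) = -13

-13


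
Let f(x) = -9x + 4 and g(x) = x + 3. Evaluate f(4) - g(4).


-39


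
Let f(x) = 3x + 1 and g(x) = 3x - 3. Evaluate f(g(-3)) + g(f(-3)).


-62


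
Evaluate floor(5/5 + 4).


5/5 = 1
1 + 4 = 5
floor(5) = 5

5


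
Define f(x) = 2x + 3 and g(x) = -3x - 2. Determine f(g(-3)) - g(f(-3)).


f(g(-3)) = 17
g(f(-3)) = 7
Difference = 10

10


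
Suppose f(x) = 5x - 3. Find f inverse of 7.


Solve 5x - 3 = 7
x = (7 + 3) / 5 = 2

2


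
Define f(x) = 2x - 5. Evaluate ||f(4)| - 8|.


f(4) = 3
|3| = 3
|3 - 8| = 5

5


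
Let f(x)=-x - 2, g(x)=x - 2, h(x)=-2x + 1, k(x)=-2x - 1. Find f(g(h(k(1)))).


-7


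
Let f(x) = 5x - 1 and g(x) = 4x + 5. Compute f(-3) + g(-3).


-23


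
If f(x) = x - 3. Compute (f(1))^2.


f(1) = -2
(-2)^2 = 4

4


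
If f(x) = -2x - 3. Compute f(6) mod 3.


f(6) = -15
-15 mod 3 = 0

0


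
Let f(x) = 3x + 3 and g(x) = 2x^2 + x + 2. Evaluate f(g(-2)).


g(-2) = 8
f(8) = 27

27


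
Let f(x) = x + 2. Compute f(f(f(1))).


7


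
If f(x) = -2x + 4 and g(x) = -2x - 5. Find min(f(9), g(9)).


f(9) = -14
g(9) = -23
min = -23

-23


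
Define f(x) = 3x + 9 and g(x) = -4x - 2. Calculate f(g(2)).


g(2) = -10
f(-10) = -21

-21


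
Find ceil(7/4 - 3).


7/4 = 1.75
1.75 - 3 = -1.25
ceil(-1.25) = -1

-1


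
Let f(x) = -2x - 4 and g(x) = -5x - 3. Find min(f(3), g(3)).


f(3) = -10
g(3) = -18
min = -18

-18


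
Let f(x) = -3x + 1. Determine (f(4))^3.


-1331


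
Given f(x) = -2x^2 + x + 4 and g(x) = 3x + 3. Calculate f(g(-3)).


g(-3) = -6
f(-6) = (-2)*(-6)^2 + 1*(-6) + 4 = -74

-74


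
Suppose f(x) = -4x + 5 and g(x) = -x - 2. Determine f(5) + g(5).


f(5) = -15
g(5) = -7
Sum = -22

-22


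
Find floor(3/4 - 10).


3/4 = 0.75
0.75 - 10 = -9.25
floor(-9.25) = -10

-10


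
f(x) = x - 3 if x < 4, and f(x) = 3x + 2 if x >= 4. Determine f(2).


2 satisfies x < 4
f(2) = -1

-1


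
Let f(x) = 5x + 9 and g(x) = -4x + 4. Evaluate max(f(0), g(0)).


f(0) = 9
g(0) = 4
max = 9

9


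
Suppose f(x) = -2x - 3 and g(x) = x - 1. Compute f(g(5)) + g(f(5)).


f(g(5)) = -11
g(f(5)) = -14
Sum = -25

-25


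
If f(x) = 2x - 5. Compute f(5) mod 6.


f(5) = 5
5 mod 6 = 5

5


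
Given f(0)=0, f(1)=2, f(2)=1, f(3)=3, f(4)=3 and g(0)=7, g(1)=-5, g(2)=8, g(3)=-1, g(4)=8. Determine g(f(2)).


-5


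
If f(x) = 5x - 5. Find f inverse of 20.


Solve 5x - 5 = 20
x = (20 + 5) / 5 = 5

5


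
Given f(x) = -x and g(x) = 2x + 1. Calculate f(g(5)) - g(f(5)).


f(g(5)) = -11
g(f(5)) = -9
Difference = -2

-2


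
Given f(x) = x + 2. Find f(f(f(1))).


f(1) = 3
f(3) = 5
f(5) = 7

7


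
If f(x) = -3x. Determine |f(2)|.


f(2) = -6
|-6| = 6

6


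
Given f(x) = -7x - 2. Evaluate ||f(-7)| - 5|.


f(-7) = 47
|47| = 47
|47 - 5| = 42

42


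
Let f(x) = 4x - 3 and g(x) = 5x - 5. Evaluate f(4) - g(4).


f(4) = 13
g(4) = 15
Difference = -2

-2


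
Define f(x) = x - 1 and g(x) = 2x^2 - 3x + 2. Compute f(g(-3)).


g(-3) = 29
f(29) = 28

28


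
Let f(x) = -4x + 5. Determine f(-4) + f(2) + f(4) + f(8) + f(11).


-59


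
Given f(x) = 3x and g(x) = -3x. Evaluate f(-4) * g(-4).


f(-4) = -12
g(-4) = 12
Product = -144

-144


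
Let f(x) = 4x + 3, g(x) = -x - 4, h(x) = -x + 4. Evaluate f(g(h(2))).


h(2) = 2
g(2) = -6
f(-6) = -21

-21


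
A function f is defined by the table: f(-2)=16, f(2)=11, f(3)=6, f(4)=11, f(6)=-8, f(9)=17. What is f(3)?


Reading from the table at x = 3

6


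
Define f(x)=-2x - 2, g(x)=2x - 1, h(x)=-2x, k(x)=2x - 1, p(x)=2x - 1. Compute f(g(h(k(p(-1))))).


p(-1) = -3
k(-3) = -7
h(-7) = 14
g(14) = 27
f(27) = -56

-56


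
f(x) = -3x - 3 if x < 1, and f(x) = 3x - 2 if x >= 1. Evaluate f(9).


25


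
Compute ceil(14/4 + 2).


14/4 = 3.5
3.5 + 2 = 5.5
ceil(5.5) = 6

6


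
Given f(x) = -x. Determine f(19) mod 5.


f(19) = -19
-19 mod 5 = 1

1


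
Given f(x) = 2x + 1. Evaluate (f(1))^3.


f(1) = 3
(3)^3 = 27

27


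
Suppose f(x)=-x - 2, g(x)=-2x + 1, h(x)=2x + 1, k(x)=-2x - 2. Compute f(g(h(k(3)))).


-33


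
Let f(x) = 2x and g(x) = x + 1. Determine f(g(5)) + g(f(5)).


f(g(5)) = 12
g(f(5)) = 11
Sum = 23

23


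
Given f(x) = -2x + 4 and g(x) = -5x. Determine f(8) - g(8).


28


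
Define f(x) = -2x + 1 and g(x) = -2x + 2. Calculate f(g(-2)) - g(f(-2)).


f(g(-2)) = -11
g(f(-2)) = -8
Difference = -3

-3


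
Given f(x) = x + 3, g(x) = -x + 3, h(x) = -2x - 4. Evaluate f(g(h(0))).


h(0) = -4
g(-4) = 7
f(7) = 10

10


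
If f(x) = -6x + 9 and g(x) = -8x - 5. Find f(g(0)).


39


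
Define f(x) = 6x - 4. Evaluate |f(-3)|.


f(-3) = -22
|-22| = 22

22


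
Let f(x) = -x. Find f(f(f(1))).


-1


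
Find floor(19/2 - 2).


19/2 = 9.5
9.5 - 2 = 7.5
floor(7.5) = 7

7


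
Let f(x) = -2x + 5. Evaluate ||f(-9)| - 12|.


f(-9) = 23
|23| = 23
|23 - 12| = 11

11


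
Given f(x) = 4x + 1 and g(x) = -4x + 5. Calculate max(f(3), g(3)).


f(3) = 13
g(3) = -7
max = 13

13


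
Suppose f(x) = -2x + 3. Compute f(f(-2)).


-11


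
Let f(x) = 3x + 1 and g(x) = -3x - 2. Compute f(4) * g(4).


f(4) = 13
g(4) = -14
Product = -182

-182


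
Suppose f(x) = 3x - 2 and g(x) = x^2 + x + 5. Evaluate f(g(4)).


73


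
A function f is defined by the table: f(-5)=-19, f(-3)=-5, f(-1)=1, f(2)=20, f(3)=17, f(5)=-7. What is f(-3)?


Reading from the table at x = -3

-5


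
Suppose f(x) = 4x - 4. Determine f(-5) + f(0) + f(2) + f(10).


f(-5) = -24
f(0) = -4
f(2) = 4
f(10) = 36
Sum = 12

12


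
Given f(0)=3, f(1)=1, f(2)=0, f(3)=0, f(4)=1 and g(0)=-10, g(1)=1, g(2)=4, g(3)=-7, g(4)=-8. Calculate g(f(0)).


f(0) = 3
g(3) = -7

-7


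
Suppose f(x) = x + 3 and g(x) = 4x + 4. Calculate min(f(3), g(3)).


f(3) = 6
g(3) = 16
min = 6

6


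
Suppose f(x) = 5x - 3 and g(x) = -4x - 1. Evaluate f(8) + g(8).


f(8) = 37
g(8) = -33
Sum = 4

4


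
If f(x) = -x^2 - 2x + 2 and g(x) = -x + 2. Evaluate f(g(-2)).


g(-2) = 4
f(4) = (-1)*(4)^2 - 2*(4) + 2 = -22

-22


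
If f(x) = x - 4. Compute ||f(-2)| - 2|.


f(-2) = -6
|-6| = 6
|6 - 2| = 4

4
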